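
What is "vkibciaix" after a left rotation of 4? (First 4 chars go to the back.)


Input: 'vkibciaix', shift = 4
Operation: split at index 4 and swap parts
Front part s[0:4] = 'vkib'
Back part s[4:] = 'ciaix'
Rotated = back + front = 'ciaix' + 'vkib'
Result: ciaixvkib


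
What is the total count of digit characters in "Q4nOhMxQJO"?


Input string: 'Q4nOhMxQJO'
Operation: count digit characters (0-9)
Scan: 'Q', '4'(digit), 'n', 'O', 'h', 'M', 'x', 'Q', 'J', 'O'
Digits found: 1
Result: 1


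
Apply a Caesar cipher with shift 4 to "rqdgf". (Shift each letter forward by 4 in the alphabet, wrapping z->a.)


Input: 'rqdgf', shift = 4
Operation: for each letter, (position + 4) mod 26
Mapping: 'r'(17+4=21)->'v', 'q'(16+4=20)->'u', 'd'(3+4=7)->'h', 'g'(6+4=10)->'k', 'f'(5+4=9)->'j'
Result: vuhkj


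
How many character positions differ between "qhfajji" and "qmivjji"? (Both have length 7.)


String 1: 'qhfajji'
String 2: 'qmivjji'
Compare each position: pos 0: 'q'=='q', pos 1: 'h'!='m', pos 2: 'f'!='i', pos 3: 'a'!='v', pos 4: 'j'=='j', pos 5: 'j'=='j', pos 6: 'i'=='i'
Differing positions: 3
Hamming distance: 3


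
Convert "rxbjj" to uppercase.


Input string: 'rxbjj'
Operation: convert each letter to uppercase
Mapping: 'r'->'R', 'x'->'X', 'b'->'B', 'j'->'J', 'j'->'J'
Result: RXBJJ


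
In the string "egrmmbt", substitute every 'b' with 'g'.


Input string: 'egrmmbt'
Operation: replace 'b' with 'g'
Positions of 'b': 5
After replacement: egrmmgt


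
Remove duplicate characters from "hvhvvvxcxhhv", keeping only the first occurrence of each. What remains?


Input: 'hvhvvvxcxhhv'
Operation: keep first occurrence of each character
Scan: s[0]='h' new -> keep; s[1]='v' new -> keep; s[2]='h' seen -> skip; s[3]='v' seen -> skip; s[4]='v' seen -> skip; s[5]='v' seen -> skip; s[6]='x' new -> keep; s[7]='c' new -> keep; s[8]='x' seen -> skip; s[9]='h' seen -> skip; s[10]='h' seen -> skip; s[11]='v' seen -> skip
Result: hvxc


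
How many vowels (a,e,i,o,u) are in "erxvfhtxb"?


Input string: 'erxvfhtxb'
Operation: count vowels (a, e, i, o, u)
Scan: s[0]='e' (vowel), s[1]='r', s[2]='x', s[3]='v', s[4]='f', s[5]='h', s[6]='t', s[7]='x', s[8]='b'
Vowels found: 1
Result: 1


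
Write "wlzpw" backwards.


Input string: 'wlzpw'
Operation: reverse character order
Original order: 'w' -> 'l' -> 'z' -> 'p' -> 'w'
Reversed order: 'w' -> 'p' -> 'z' -> 'l' -> 'w'
Result: wpzlw


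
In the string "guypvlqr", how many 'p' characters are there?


Input string: 'guypvlqr'
Target character: 'p'
Scan each position: s[3]='p'
Matches found at indices: 3
Total: 1


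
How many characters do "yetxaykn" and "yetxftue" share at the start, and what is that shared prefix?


String 1: 'yetxaykn'
String 2: 'yetxftue'
Compare position by position:
pos 0: 'y' vs 'y' match
pos 1: 'e' vs 'e' match
pos 2: 't' vs 't' match
pos 3: 'x' vs 'x' match
pos 4: 'a' vs 'f' differ -> stop
Longest common prefix: "yetx" (length 4)


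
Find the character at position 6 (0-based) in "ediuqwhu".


Input string: 'ediuqwhu'
Operation: get character at index 6
Index mapping: s[0]='e', s[1]='d', s[2]='i', s[3]='u', s[4]='q', s[5]='w', s[6]='h'
Result: 'h'


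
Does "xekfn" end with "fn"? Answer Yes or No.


Input string: 'xekfn'
Suffix to check: 'fn'
Last 2 characters of input: 'fn'
Match: True
Result: Yes


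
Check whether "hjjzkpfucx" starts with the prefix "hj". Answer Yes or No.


Input string: 'hjjzkpfucx'
Prefix to check: 'hj'
First 2 characters of input: 'hj'
Match: True
Result: Yes


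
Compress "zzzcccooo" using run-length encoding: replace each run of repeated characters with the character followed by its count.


Input: 'zzzcccooo'
Operation: identify consecutive runs
Runs: 'zzz' -> z3, 'ccc' -> c3, 'ooo' -> o3
Encoded: z3c3o3


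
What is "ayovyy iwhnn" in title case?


Input string: 'ayovyy iwhnn'
Operation: capitalize first letter of each word
Word transformations: 'ayovyy'->'Ayovyy', 'iwhnn'->'Iwhnn'
Result: Ayovyy Iwhnn


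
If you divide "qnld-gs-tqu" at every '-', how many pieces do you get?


Input string: 'qnld-gs-tqu'
Delimiter: '-'
Split result: 'qnld', 'gs', 'tqu'
Number of parts: 3


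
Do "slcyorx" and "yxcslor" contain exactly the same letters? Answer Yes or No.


String 1: 'slcyorx' -> sorted: 'clorsxy'
String 2: 'yxcslor' -> sorted: 'clorsxy'
Compare sorted forms: 'clorsxy' == 'clorsxy'
Anagram: Yes


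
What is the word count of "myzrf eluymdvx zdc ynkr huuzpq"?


Input string: 'myzrf eluymdvx zdc ynkr huuzpq'
Operation: split by spaces
Words found: 'myzrf', 'eluymdvx', 'zdc', 'ynkr', 'huuzpq'
Word count: 5


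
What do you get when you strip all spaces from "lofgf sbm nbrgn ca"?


Input string: 'lofgf sbm nbrgn ca'
Operation: remove all spaces
Words: 'lofgf', 'sbm', 'nbrgn', 'ca'
Join without spaces: lofgfsbmnbrgnca


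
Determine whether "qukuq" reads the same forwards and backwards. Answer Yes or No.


Input string: 'qukuq'
Reversed: 'qukuq'
Compare pairs: s[0]='q' vs s[4]='q' (match), s[1]='u' vs s[3]='u' (match)
Palindrome: Yes


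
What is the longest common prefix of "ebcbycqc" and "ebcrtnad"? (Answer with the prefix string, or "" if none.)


String 1: 'ebcbycqc'
String 2: 'ebcrtnad'
Compare position by position:
pos 0: 'e' vs 'e' match
pos 1: 'b' vs 'b' match
pos 2: 'c' vs 'c' match
pos 3: 'b' vs 'r' differ -> stop
Longest common prefix: "ebc" (length 3)


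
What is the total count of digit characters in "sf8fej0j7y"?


Input string: 'sf8fej0j7y'
Operation: count digit characters (0-9)
Scan: 's', 'f', '8'(digit), 'f', 'e', 'j', '0'(digit), 'j', '7'(digit), 'y'
Digits found: 3
Result: 3


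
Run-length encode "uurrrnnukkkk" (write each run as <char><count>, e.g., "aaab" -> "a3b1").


Input: 'uurrrnnukkkk'
Operation: identify consecutive runs
Runs: 'uu' -> u2, 'rrr' -> r3, 'nn' -> n2, 'u' -> u1, 'kkkk' -> k4
Encoded: u2r3n2u1k4


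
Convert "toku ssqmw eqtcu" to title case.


Input string: 'toku ssqmw eqtcu'
Operation: capitalize first letter of each word
Word transformations: 'toku'->'Toku', 'ssqmw'->'Ssqmw', 'eqtcu'->'Eqtcu'
Result: Toku Ssqmw Eqtcu


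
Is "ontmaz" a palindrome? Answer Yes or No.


Input string: 'ontmaz'
Reversed: 'zamtno'
Compare pairs: s[0]='o' vs s[5]='z' (mismatch), s[1]='n' vs s[4]='a' (mismatch), s[2]='t' vs s[3]='m' (mismatch)
Palindrome: No


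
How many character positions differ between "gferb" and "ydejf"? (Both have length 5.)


String 1: 'gferb'
String 2: 'ydejf'
Compare each position: pos 0: 'g'!='y', pos 1: 'f'!='d', pos 2: 'e'=='e', pos 3: 'r'!='j', pos 4: 'b'!='f'
Differing positions: 4
Hamming distance: 4


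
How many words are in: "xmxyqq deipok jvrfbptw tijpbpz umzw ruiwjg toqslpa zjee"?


Input string: 'xmxyqq deipok jvrfbptw tijpbpz umzw ruiwjg toqslpa zjee'
Operation: split by spaces
Words found: 'xmxyqq', 'deipok', 'jvrfbptw', 'tijpbpz', 'umzw', 'ruiwjg', 'toqslpa', 'zjee'
Word count: 8


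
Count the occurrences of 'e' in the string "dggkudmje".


Input string: 'dggkudmje'
Target character: 'e'
Scan each position: s[8]='e'
Matches found at indices: 8
Total: 1


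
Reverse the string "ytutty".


Input string: 'ytutty'
Operation: reverse character order
Original order: 'y' -> 't' -> 'u' -> 't' -> 't' -> 'y'
Reversed order: 'y' -> 't' -> 't' -> 'u' -> 't' -> 'y'
Result: yttuty


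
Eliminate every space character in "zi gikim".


Input string: 'zi gikim'
Operation: remove all spaces
Words: 'zi', 'gikim'
Join without spaces: zigikim


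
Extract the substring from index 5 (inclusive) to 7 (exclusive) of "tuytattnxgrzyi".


Input string: 'tuytattnxgrzyi'
Operation: slice [5:7]
Extract characters: s[5]='t', s[6]='t'
Result: tt


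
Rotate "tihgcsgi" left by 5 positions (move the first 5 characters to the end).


Input: 'tihgcsgi', shift = 5
Operation: split at index 5 and swap parts
Front part s[0:5] = 'tihgc'
Back part s[5:] = 'sgi'
Rotated = back + front = 'sgi' + 'tihgc'
Result: sgitihgc


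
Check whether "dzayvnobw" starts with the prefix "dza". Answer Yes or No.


Input string: 'dzayvnobw'
Prefix to check: 'dza'
First 3 characters of input: 'dza'
Match: True
Result: Yes


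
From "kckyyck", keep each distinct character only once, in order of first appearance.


Input: 'kckyyck'
Operation: keep first occurrence of each character
Scan: s[0]='k' new -> keep; s[1]='c' new -> keep; s[2]='k' seen -> skip; s[3]='y' new -> keep; s[4]='y' seen -> skip; s[5]='c' seen -> skip; s[6]='k' seen -> skip
Result: kcy


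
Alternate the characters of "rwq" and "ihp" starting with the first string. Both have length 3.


String 1: 'rwq'
String 2: 'ihp'
Operation: alternate characters
Pairs: 'r'+'i', 'w'+'h', 'q'+'p'
Result: riwhqp


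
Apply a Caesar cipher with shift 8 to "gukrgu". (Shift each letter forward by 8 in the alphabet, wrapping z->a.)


Input: 'gukrgu', shift = 8
Operation: for each letter, (position + 8) mod 26
Mapping: 'g'(6+8=14)->'o', 'u'(20+8=28, 28 mod 26=2)->'c', 'k'(10+8=18)->'s', 'r'(17+8=25)->'z', 'g'(6+8=14)->'o', 'u'(20+8=28, 28 mod 26=2)->'c'
Result: ocszoc


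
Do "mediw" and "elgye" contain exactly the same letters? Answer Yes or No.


String 1: 'mediw' -> sorted: 'deimw'
String 2: 'elgye' -> sorted: 'eegly'
Compare sorted forms: 'deimw' != 'eegly'
Anagram: No


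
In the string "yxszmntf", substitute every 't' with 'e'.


Input string: 'yxszmntf'
Operation: replace 't' with 'e'
Positions of 't': 6
After replacement: yxszmnef


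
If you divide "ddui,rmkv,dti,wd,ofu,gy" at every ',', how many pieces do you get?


Input string: 'ddui,rmkv,dti,wd,ofu,gy'
Delimiter: ','
Split result: 'ddui', 'rmkv', 'dti', 'wd', 'ofu', 'gy'
Number of parts: 6


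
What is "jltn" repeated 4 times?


Input string: 'jltn'
Operation: repeat 4 times
Concatenation: 'jltn' + 'jltn' + 'jltn' + 'jltn'
Result: jltnjltnjltnjltn


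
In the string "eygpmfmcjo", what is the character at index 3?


Input string: 'eygpmfmcjo'
Operation: get character at index 3
Index mapping: s[0]='e', s[1]='y', s[2]='g', s[3]='p'
Result: 'p'


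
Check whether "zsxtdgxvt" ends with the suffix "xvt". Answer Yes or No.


Input string: 'zsxtdgxvt'
Suffix to check: 'xvt'
Last 3 characters of input: 'xvt'
Match: True
Result: Yes


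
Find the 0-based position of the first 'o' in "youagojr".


Input string: 'youagojr'
Target: 'o'
Scanning left to right: s[0]='y', s[1]='o'
First match at index: 1


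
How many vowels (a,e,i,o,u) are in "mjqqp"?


Input string: 'mjqqp'
Operation: count vowels (a, e, i, o, u)
Scan: s[0]='m', s[1]='j', s[2]='q', s[3]='q', s[4]='p'
Vowels found: 0
Result: 0


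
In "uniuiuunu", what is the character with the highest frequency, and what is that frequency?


Input: 'uniuiuunu'
Operation: tally each character
Counts: 'i':2, 'n':2, 'u':5
Maximum: 'u' appears 5 times


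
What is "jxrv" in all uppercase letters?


Input string: 'jxrv'
Operation: convert each letter to uppercase
Mapping: 'j'->'J', 'x'->'X', 'r'->'R', 'v'->'V'
Result: JXRV


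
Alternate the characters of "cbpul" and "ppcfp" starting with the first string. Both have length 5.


String 1: 'cbpul'
String 2: 'ppcfp'
Operation: alternate characters
Pairs: 'c'+'p', 'b'+'p', 'p'+'c', 'u'+'f', 'l'+'p'
Result: cpbppcuflp


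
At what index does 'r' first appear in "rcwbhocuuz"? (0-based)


Input string: 'rcwbhocuuz'
Target: 'r'
Scanning left to right: s[0]='r'
First match at index: 0


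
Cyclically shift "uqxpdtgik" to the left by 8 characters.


Input: 'uqxpdtgik', shift = 8
Operation: split at index 8 and swap parts
Front part s[0:8] = 'uqxpdtgi'
Back part s[8:] = 'k'
Rotated = back + front = 'k' + 'uqxpdtgi'
Result: kuqxpdtgi


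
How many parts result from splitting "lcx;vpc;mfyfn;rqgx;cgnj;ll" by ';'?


Input string: 'lcx;vpc;mfyfn;rqgx;cgnj;ll'
Delimiter: ';'
Split result: 'lcx', 'vpc', 'mfyfn', 'rqgx', 'cgnj', 'll'
Number of parts: 6


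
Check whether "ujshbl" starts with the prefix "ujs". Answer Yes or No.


Input string: 'ujshbl'
Prefix to check: 'ujs'
First 3 characters of input: 'ujs'
Match: True
Result: Yes


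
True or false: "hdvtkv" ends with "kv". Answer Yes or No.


Input string: 'hdvtkv'
Suffix to check: 'kv'
Last 2 characters of input: 'kv'
Match: True
Result: Yes


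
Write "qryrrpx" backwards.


Input string: 'qryrrpx'
Operation: reverse character order
Original order: 'q' -> 'r' -> 'y' -> 'r' -> 'r' -> 'p' -> 'x'
Reversed order: 'x' -> 'p' -> 'r' -> 'r' -> 'y' -> 'r' -> 'q'
Result: xprryrq


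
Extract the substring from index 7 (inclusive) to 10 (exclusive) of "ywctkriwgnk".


Input string: 'ywctkriwgnk'
Operation: slice [7:10]
Extract characters: s[7]='w', s[8]='g', s[9]='n'
Result: wgn


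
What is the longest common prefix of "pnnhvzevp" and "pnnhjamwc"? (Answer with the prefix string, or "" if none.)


String 1: 'pnnhvzevp'
String 2: 'pnnhjamwc'
Compare position by position:
pos 0: 'p' vs 'p' match
pos 1: 'n' vs 'n' match
pos 2: 'n' vs 'n' match
pos 3: 'h' vs 'h' match
pos 4: 'v' vs 'j' differ -> stop
Longest common prefix: "pnnh" (length 4)


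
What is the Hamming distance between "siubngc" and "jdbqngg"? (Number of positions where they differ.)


String 1: 'siubngc'
String 2: 'jdbqngg'
Compare each position: pos 0: 's'!='j', pos 1: 'i'!='d', pos 2: 'u'!='b', pos 3: 'b'!='q', pos 4: 'n'=='n', pos 5: 'g'=='g', pos 6: 'c'!='g'
Differing positions: 5
Hamming distance: 5


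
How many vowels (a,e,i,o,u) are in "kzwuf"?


Input string: 'kzwuf'
Operation: count vowels (a, e, i, o, u)
Scan: s[0]='k', s[1]='z', s[2]='w', s[3]='u' (vowel), s[4]='f'
Vowels found: 1
Result: 1


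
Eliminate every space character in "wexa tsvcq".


Input string: 'wexa tsvcq'
Operation: remove all spaces
Words: 'wexa', 'tsvcq'
Join without spaces: wexatsvcq


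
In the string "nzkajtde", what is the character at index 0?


Input string: 'nzkajtde'
Operation: get character at index 0
Index mapping: s[0]='n'
Result: 'n'


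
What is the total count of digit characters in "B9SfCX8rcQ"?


Input string: 'B9SfCX8rcQ'
Operation: count digit characters (0-9)
Scan: 'B', '9'(digit), 'S', 'f', 'C', 'X', '8'(digit), 'r', 'c', 'Q'
Digits found: 2
Result: 2


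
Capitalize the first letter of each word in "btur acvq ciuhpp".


Input string: 'btur acvq ciuhpp'
Operation: capitalize first letter of each word
Word transformations: 'btur'->'Btur', 'acvq'->'Acvq', 'ciuhpp'->'Ciuhpp'
Result: Btur Acvq Ciuhpp


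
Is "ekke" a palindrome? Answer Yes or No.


Input string: 'ekke'
Reversed: 'ekke'
Compare pairs: s[0]='e' vs s[3]='e' (match), s[1]='k' vs s[2]='k' (match)
Palindrome: Yes


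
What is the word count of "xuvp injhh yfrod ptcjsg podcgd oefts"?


Input string: 'xuvp injhh yfrod ptcjsg podcgd oefts'
Operation: split by spaces
Words found: 'xuvp', 'injhh', 'yfrod', 'ptcjsg', 'podcgd', 'oefts'
Word count: 6


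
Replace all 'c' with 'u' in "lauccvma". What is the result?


Input string: 'lauccvma'
Operation: replace 'c' with 'u'
Positions of 'c': 3, 4
After replacement: lauuuvma


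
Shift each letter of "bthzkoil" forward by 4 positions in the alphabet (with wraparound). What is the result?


Input: 'bthzkoil', shift = 4
Operation: for each letter, (position + 4) mod 26
Mapping: 'b'(1+4=5)->'f', 't'(19+4=23)->'x', 'h'(7+4=11)->'l', 'z'(25+4=29, 29 mod 26=3)->'d', 'k'(10+4=14)->'o', 'o'(14+4=18)->'s', 'i'(8+4=12)->'m', 'l'(11+4=15)->'p'
Result: fxldosmp


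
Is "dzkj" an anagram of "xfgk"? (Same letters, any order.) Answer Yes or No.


String 1: 'xfgk' -> sorted: 'fgkx'
String 2: 'dzkj' -> sorted: 'djkz'
Compare sorted forms: 'fgkx' != 'djkz'
Anagram: No


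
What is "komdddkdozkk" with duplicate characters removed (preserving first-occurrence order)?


Input: 'komdddkdozkk'
Operation: keep first occurrence of each character
Scan: s[0]='k' new -> keep; s[1]='o' new -> keep; s[2]='m' new -> keep; s[3]='d' new -> keep; s[4]='d' seen -> skip; s[5]='d' seen -> skip; s[6]='k' seen -> skip; s[7]='d' seen -> skip; s[8]='o' seen -> skip; s[9]='z' new -> keep; s[10]='k' seen -> skip; s[11]='k' seen -> skip
Result: komdz


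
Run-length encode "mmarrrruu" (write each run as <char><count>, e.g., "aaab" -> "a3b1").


Input: 'mmarrrruu'
Operation: identify consecutive runs
Runs: 'mm' -> m2, 'a' -> a1, 'rrrr' -> r4, 'uu' -> u2
Encoded: m2a1r4u2


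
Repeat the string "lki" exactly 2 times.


Input string: 'lki'
Operation: repeat 2 times
Concatenation: 'lki' + 'lki'
Result: lkilki


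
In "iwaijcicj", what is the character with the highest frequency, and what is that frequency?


Input: 'iwaijcicj'
Operation: tally each character
Counts: 'a':1, 'c':2, 'i':3, 'j':2, 'w':1
Maximum: 'i' appears 3 times


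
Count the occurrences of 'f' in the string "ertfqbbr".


Input string: 'ertfqbbr'
Target character: 'f'
Scan each position: s[3]='f'
Matches found at indices: 3
Total: 1


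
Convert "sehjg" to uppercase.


Input string: 'sehjg'
Operation: convert each letter to uppercase
Mapping: 's'->'S', 'e'->'E', 'h'->'H', 'j'->'J', 'g'->'G'
Result: SEHJG


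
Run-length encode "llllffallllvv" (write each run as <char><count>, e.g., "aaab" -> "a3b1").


Input: 'llllffallllvv'
Operation: identify consecutive runs
Runs: 'llll' -> l4, 'ff' -> f2, 'a' -> a1, 'llll' -> l4, 'vv' -> v2
Encoded: l4f2a1l4v2


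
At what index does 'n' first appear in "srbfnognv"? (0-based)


Input string: 'srbfnognv'
Target: 'n'
Scanning left to right: s[0]='s', s[1]='r', s[2]='b', s[3]='f', s[4]='n'
First match at index: 4


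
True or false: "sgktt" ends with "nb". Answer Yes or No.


Input string: 'sgktt'
Suffix to check: 'nb'
Last 2 characters of input: 'tt'
Match: False
Result: No


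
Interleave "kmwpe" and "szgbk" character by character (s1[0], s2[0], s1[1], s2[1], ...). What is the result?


String 1: 'kmwpe'
String 2: 'szgbk'
Operation: alternate characters
Pairs: 'k'+'s', 'm'+'z', 'w'+'g', 'p'+'b', 'e'+'k'
Result: ksmzwgpbek


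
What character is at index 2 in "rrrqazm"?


Input string: 'rrrqazm'
Operation: get character at index 2
Index mapping: s[0]='r', s[1]='r', s[2]='r'
Result: 'r'


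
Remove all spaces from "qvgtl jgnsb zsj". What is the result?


Input string: 'qvgtl jgnsb zsj'
Operation: remove all spaces
Words: 'qvgtl', 'jgnsb', 'zsj'
Join without spaces: qvgtljgnsbzsj


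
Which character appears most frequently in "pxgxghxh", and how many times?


Input: 'pxgxghxh'
Operation: tally each character
Counts: 'g':2, 'h':2, 'p':1, 'x':3
Maximum: 'x' appears 3 times


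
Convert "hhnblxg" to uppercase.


Input string: 'hhnblxg'
Operation: convert each letter to uppercase
Mapping: 'h'->'H', 'h'->'H', 'n'->'N', 'b'->'B', 'l'->'L', 'x'->'X', 'g'->'G'
Result: HHNBLXG


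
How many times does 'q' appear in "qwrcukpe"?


Input string: 'qwrcukpe'
Target character: 'q'
Scan each position: s[0]='q'
Matches found at indices: 0
Total: 1


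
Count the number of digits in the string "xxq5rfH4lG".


Input string: 'xxq5rfH4lG'
Operation: count digit characters (0-9)
Scan: 'x', 'x', 'q', '5'(digit), 'r', 'f', 'H', '4'(digit), 'l', 'G'
Digits found: 2
Result: 2


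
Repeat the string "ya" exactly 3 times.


Input string: 'ya'
Operation: repeat 3 times
Concatenation: 'ya' + 'ya' + 'ya'
Result: yayaya


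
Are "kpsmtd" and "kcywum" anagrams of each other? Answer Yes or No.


String 1: 'kpsmtd' -> sorted: 'dkmpst'
String 2: 'kcywum' -> sorted: 'ckmuwy'
Compare sorted forms: 'dkmpst' != 'ckmuwy'
Anagram: No


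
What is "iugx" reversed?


Input string: 'iugx'
Operation: reverse character order
Original order: 'i' -> 'u' -> 'g' -> 'x'
Reversed order: 'x' -> 'g' -> 'u' -> 'i'
Result: xgui


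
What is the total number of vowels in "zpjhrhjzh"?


Input string: 'zpjhrhjzh'
Operation: count vowels (a, e, i, o, u)
Scan: s[0]='z', s[1]='p', s[2]='j', s[3]='h', s[4]='r', s[5]='h', s[6]='j', s[7]='z', s[8]='h'
Vowels found: 0
Result: 0


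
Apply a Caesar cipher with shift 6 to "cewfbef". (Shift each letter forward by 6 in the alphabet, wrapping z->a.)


Input: 'cewfbef', shift = 6
Operation: for each letter, (position + 6) mod 26
Mapping: 'c'(2+6=8)->'i', 'e'(4+6=10)->'k', 'w'(22+6=28, 28 mod 26=2)->'c', 'f'(5+6=11)->'l', 'b'(1+6=7)->'h', 'e'(4+6=10)->'k', 'f'(5+6=11)->'l'
Result: ikclhkl


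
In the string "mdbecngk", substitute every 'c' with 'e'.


Input string: 'mdbecngk'
Operation: replace 'c' with 'e'
Positions of 'c': 4
After replacement: mdbeengk


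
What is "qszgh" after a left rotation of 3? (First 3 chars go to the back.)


Input: 'qszgh', shift = 3
Operation: split at index 3 and swap parts
Front part s[0:3] = 'qsz'
Back part s[3:] = 'gh'
Rotated = back + front = 'gh' + 'qsz'
Result: ghqsz


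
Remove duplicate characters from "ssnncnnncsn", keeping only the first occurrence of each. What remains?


Input: 'ssnncnnncsn'
Operation: keep first occurrence of each character
Scan: s[0]='s' new -> keep; s[1]='s' seen -> skip; s[2]='n' new -> keep; s[3]='n' seen -> skip; s[4]='c' new -> keep; s[5]='n' seen -> skip; s[6]='n' seen -> skip; s[7]='n' seen -> skip; s[8]='c' seen -> skip; s[9]='s' seen -> skip; s[10]='n' seen -> skip
Result: snc


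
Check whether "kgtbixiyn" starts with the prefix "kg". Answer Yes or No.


Input string: 'kgtbixiyn'
Prefix to check: 'kg'
First 2 characters of input: 'kg'
Match: True
Result: Yes


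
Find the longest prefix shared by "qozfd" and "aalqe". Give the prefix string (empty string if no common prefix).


String 1: 'qozfd'
String 2: 'aalqe'
Compare position by position:
pos 0: 'q' vs 'a' differ -> stop
Longest common prefix: "" (length 0)


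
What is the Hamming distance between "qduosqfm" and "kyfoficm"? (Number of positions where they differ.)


String 1: 'qduosqfm'
String 2: 'kyfoficm'
Compare each position: pos 0: 'q'!='k', pos 1: 'd'!='y', pos 2: 'u'!='f', pos 3: 'o'=='o', pos 4: 's'!='f', pos 5: 'q'!='i', pos 6: 'f'!='c', pos 7: 'm'=='m'
Differing positions: 6
Hamming distance: 6


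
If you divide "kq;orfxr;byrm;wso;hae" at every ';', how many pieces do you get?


Input string: 'kq;orfxr;byrm;wso;hae'
Delimiter: ';'
Split result: 'kq', 'orfxr', 'byrm', 'wso', 'hae'
Number of parts: 5


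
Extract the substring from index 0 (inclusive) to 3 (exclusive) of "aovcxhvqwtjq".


Input string: 'aovcxhvqwtjq'
Operation: slice [0:3]
Extract characters: s[0]='a', s[1]='o', s[2]='v'
Result: aov


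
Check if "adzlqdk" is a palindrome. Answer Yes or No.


Input string: 'adzlqdk'
Reversed: 'kdqlzda'
Compare pairs: s[0]='a' vs s[6]='k' (mismatch), s[1]='d' vs s[5]='d' (match), s[2]='z' vs s[4]='q' (mismatch)
Palindrome: No


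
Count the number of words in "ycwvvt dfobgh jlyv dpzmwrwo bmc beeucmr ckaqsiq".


Input string: 'ycwvvt dfobgh jlyv dpzmwrwo bmc beeucmr ckaqsiq'
Operation: split by spaces
Words found: 'ycwvvt', 'dfobgh', 'jlyv', 'dpzmwrwo', 'bmc', 'beeucmr', 'ckaqsiq'
Word count: 7


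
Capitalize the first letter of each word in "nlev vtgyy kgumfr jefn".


Input string: 'nlev vtgyy kgumfr jefn'
Operation: capitalize first letter of each word
Word transformations: 'nlev'->'Nlev', 'vtgyy'->'Vtgyy', 'kgumfr'->'Kgumfr', 'jefn'->'Jefn'
Result: Nlev Vtgyy Kgumfr Jefn


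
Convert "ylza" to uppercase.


Input string: 'ylza'
Operation: convert each letter to uppercase
Mapping: 'y'->'Y', 'l'->'L', 'z'->'Z', 'a'->'A'
Result: YLZA


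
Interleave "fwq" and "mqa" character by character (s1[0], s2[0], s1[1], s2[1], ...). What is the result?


String 1: 'fwq'
String 2: 'mqa'
Operation: alternate characters
Pairs: 'f'+'m', 'w'+'q', 'q'+'a'
Result: fmwqqa


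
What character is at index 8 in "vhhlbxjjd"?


Input string: 'vhhlbxjjd'
Operation: get character at index 8
Index mapping: s[0]='v', s[1]='h', s[2]='h', s[3]='l', s[4]='b', s[5]='x', s[6]='j', s[7]='j', s[8]='d'
Result: 'd'


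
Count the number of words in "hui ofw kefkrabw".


Input string: 'hui ofw kefkrabw'
Operation: split by spaces
Words found: 'hui', 'ofw', 'kefkrabw'
Word count: 3


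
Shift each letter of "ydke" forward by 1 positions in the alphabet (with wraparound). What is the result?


Input: 'ydke', shift = 1
Operation: for each letter, (position + 1) mod 26
Mapping: 'y'(24+1=25)->'z', 'd'(3+1=4)->'e', 'k'(10+1=11)->'l', 'e'(4+1=5)->'f'
Result: zelf


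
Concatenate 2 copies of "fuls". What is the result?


Input string: 'fuls'
Operation: repeat 2 times
Concatenation: 'fuls' + 'fuls'
Result: fulsfuls


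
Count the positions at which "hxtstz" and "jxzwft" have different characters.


String 1: 'hxtstz'
String 2: 'jxzwft'
Compare each position: pos 0: 'h'!='j', pos 1: 'x'=='x', pos 2: 't'!='z', pos 3: 's'!='w', pos 4: 't'!='f', pos 5: 'z'!='t'
Differing positions: 5
Hamming distance: 5


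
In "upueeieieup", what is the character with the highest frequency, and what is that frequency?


Input: 'upueeieieup'
Operation: tally each character
Counts: 'e':4, 'i':2, 'p':2, 'u':3
Maximum: 'e' appears 4 times


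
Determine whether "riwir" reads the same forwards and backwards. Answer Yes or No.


Input string: 'riwir'
Reversed: 'riwir'
Compare pairs: s[0]='r' vs s[4]='r' (match), s[1]='i' vs s[3]='i' (match)
Palindrome: Yes


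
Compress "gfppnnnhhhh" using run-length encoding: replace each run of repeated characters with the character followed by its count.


Input: 'gfppnnnhhhh'
Operation: identify consecutive runs
Runs: 'g' -> g1, 'f' -> f1, 'pp' -> p2, 'nnn' -> n3, 'hhhh' -> h4
Encoded: g1f1p2n3h4


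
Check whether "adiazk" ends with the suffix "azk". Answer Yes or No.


Input string: 'adiazk'
Suffix to check: 'azk'
Last 3 characters of input: 'azk'
Match: True
Result: Yes


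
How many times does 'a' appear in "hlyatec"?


Input string: 'hlyatec'
Target character: 'a'
Scan each position: s[3]='a'
Matches found at indices: 3
Total: 1


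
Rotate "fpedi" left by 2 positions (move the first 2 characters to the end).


Input: 'fpedi', shift = 2
Operation: split at index 2 and swap parts
Front part s[0:2] = 'fp'
Back part s[2:] = 'edi'
Rotated = back + front = 'edi' + 'fp'
Result: edifp


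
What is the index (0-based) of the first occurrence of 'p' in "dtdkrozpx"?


Input string: 'dtdkrozpx'
Target: 'p'
Scanning left to right: s[0]='d', s[1]='t', s[2]='d', s[3]='k', s[4]='r', s[5]='o', s[6]='z', s[7]='p'
First match at index: 7


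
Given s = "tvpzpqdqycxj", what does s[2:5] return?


Input string: 'tvpzpqdqycxj'
Operation: slice [2:5]
Extract characters: s[2]='p', s[3]='z', s[4]='p'
Result: pzp


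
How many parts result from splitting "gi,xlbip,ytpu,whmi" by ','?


Input string: 'gi,xlbip,ytpu,whmi'
Delimiter: ','
Split result: 'gi', 'xlbip', 'ytpu', 'whmi'
Number of parts: 4


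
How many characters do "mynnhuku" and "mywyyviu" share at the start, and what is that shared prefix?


String 1: 'mynnhuku'
String 2: 'mywyyviu'
Compare position by position:
pos 0: 'm' vs 'm' match
pos 1: 'y' vs 'y' match
pos 2: 'n' vs 'w' differ -> stop
Longest common prefix: "my" (length 2)


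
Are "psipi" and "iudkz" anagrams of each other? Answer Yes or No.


String 1: 'psipi' -> sorted: 'iipps'
String 2: 'iudkz' -> sorted: 'dikuz'
Compare sorted forms: 'iipps' != 'dikuz'
Anagram: No


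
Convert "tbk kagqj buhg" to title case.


Input string: 'tbk kagqj buhg'
Operation: capitalize first letter of each word
Word transformations: 'tbk'->'Tbk', 'kagqj'->'Kagqj', 'buhg'->'Buhg'
Result: Tbk Kagqj Buhg


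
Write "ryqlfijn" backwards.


Input string: 'ryqlfijn'
Operation: reverse character order
Original order: 'r' -> 'y' -> 'q' -> 'l' -> 'f' -> 'i' -> 'j' -> 'n'
Reversed order: 'n' -> 'j' -> 'i' -> 'f' -> 'l' -> 'q' -> 'y' -> 'r'
Result: njiflqyr


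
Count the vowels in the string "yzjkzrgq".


Input string: 'yzjkzrgq'
Operation: count vowels (a, e, i, o, u)
Scan: s[0]='y', s[1]='z', s[2]='j', s[3]='k', s[4]='z', s[5]='r', s[6]='g', s[7]='q'
Vowels found: 0
Result: 0


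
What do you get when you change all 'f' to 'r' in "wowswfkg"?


Input string: 'wowswfkg'
Operation: replace 'f' with 'r'
Positions of 'f': 5
After replacement: wowswrkg


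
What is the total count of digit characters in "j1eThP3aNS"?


Input string: 'j1eThP3aNS'
Operation: count digit characters (0-9)
Scan: 'j', '1'(digit), 'e', 'T', 'h', 'P', '3'(digit), 'a', 'N', 'S'
Digits found: 2
Result: 2


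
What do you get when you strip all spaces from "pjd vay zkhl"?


Input string: 'pjd vay zkhl'
Operation: remove all spaces
Words: 'pjd', 'vay', 'zkhl'
Join without spaces: pjdvayzkhl


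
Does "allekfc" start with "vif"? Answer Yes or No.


Input string: 'allekfc'
Prefix to check: 'vif'
First 3 characters of input: 'all'
Match: False
Result: No


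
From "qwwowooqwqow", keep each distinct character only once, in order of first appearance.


Input: 'qwwowooqwqow'
Operation: keep first occurrence of each character
Scan: s[0]='q' new -> keep; s[1]='w' new -> keep; s[2]='w' seen -> skip; s[3]='o' new -> keep; s[4]='w' seen -> skip; s[5]='o' seen -> skip; s[6]='o' seen -> skip; s[7]='q' seen -> skip; s[8]='w' seen -> skip; s[9]='q' seen -> skip; s[10]='o' seen -> skip; s[11]='w' seen -> skip
Result: qwo


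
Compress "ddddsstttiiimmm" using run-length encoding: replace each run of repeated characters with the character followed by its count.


Input: 'ddddsstttiiimmm'
Operation: identify consecutive runs
Runs: 'dddd' -> d4, 'ss' -> s2, 'ttt' -> t3, 'iii' -> i3, 'mmm' -> m3
Encoded: d4s2t3i3m3


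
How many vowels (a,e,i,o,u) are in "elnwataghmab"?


Input string: 'elnwataghmab'
Operation: count vowels (a, e, i, o, u)
Scan: s[0]='e' (vowel), s[1]='l', s[2]='n', s[3]='w', s[4]='a' (vowel), s[5]='t', s[6]='a' (vowel), s[7]='g', s[8]='h', s[9]='m', s[10]='a' (vowel), s[11]='b'
Vowels found: 4
Result: 4


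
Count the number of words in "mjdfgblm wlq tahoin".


Input string: 'mjdfgblm wlq tahoin'
Operation: split by spaces
Words found: 'mjdfgblm', 'wlq', 'tahoin'
Word count: 3


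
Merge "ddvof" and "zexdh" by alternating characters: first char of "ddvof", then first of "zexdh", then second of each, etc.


String 1: 'ddvof'
String 2: 'zexdh'
Operation: alternate characters
Pairs: 'd'+'z', 'd'+'e', 'v'+'x', 'o'+'d', 'f'+'h'
Result: dzdevxodfh


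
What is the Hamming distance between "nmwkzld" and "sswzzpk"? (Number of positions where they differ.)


String 1: 'nmwkzld'
String 2: 'sswzzpk'
Compare each position: pos 0: 'n'!='s', pos 1: 'm'!='s', pos 2: 'w'=='w', pos 3: 'k'!='z', pos 4: 'z'=='z', pos 5: 'l'!='p', pos 6: 'd'!='k'
Differing positions: 5
Hamming distance: 5


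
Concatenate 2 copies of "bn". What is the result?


Input string: 'bn'
Operation: repeat 2 times
Concatenation: 'bn' + 'bn'
Result: bnbn


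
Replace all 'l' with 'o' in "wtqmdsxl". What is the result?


Input string: 'wtqmdsxl'
Operation: replace 'l' with 'o'
Positions of 'l': 7
After replacement: wtqmdsxo


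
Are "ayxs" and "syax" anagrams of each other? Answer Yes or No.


String 1: 'ayxs' -> sorted: 'asxy'
String 2: 'syax' -> sorted: 'asxy'
Compare sorted forms: 'asxy' == 'asxy'
Anagram: Yes


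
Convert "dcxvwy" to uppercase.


Input string: 'dcxvwy'
Operation: convert each letter to uppercase
Mapping: 'd'->'D', 'c'->'C', 'x'->'X', 'v'->'V', 'w'->'W', 'y'->'Y'
Result: DCXVWY


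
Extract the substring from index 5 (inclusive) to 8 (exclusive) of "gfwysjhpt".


Input string: 'gfwysjhpt'
Operation: slice [5:8]
Extract characters: s[5]='j', s[6]='h', s[7]='p'
Result: jhp


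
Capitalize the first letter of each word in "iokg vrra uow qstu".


Input string: 'iokg vrra uow qstu'
Operation: capitalize first letter of each word
Word transformations: 'iokg'->'Iokg', 'vrra'->'Vrra', 'uow'->'Uow', 'qstu'->'Qstu'
Result: Iokg Vrra Uow Qstu


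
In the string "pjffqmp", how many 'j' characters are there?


Input string: 'pjffqmp'
Target character: 'j'
Scan each position: s[1]='j'
Matches found at indices: 1
Total: 1


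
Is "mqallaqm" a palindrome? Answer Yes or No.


Input string: 'mqallaqm'
Reversed: 'mqallaqm'
Compare pairs: s[0]='m' vs s[7]='m' (match), s[1]='q' vs s[6]='q' (match), s[2]='a' vs s[5]='a' (match), s[3]='l' vs s[4]='l' (match)
Palindrome: Yes


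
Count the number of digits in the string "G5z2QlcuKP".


Input string: 'G5z2QlcuKP'
Operation: count digit characters (0-9)
Scan: 'G', '5'(digit), 'z', '2'(digit), 'Q', 'l', 'c', 'u', 'K', 'P'
Digits found: 2
Result: 2


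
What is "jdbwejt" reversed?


Input string: 'jdbwejt'
Operation: reverse character order
Original order: 'j' -> 'd' -> 'b' -> 'w' -> 'e' -> 'j' -> 't'
Reversed order: 't' -> 'j' -> 'e' -> 'w' -> 'b' -> 'd' -> 'j'
Result: tjewbdj


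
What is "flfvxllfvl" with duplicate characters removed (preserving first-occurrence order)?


Input: 'flfvxllfvl'
Operation: keep first occurrence of each character
Scan: s[0]='f' new -> keep; s[1]='l' new -> keep; s[2]='f' seen -> skip; s[3]='v' new -> keep; s[4]='x' new -> keep; s[5]='l' seen -> skip; s[6]='l' seen -> skip; s[7]='f' seen -> skip; s[8]='v' seen -> skip; s[9]='l' seen -> skip
Result: flvx


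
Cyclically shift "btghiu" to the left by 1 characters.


Input: 'btghiu', shift = 1
Operation: split at index 1 and swap parts
Front part s[0:1] = 'b'
Back part s[1:] = 'tghiu'
Rotated = back + front = 'tghiu' + 'b'
Result: tghiub


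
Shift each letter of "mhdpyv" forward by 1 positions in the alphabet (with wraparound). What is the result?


Input: 'mhdpyv', shift = 1
Operation: for each letter, (position + 1) mod 26
Mapping: 'm'(12+1=13)->'n', 'h'(7+1=8)->'i', 'd'(3+1=4)->'e', 'p'(15+1=16)->'q', 'y'(24+1=25)->'z', 'v'(21+1=22)->'w'
Result: nieqzw


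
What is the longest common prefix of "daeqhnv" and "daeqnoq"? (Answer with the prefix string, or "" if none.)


String 1: 'daeqhnv'
String 2: 'daeqnoq'
Compare position by position:
pos 0: 'd' vs 'd' match
pos 1: 'a' vs 'a' match
pos 2: 'e' vs 'e' match
pos 3: 'q' vs 'q' match
pos 4: 'h' vs 'n' differ -> stop
Longest common prefix: "daeq" (length 4)


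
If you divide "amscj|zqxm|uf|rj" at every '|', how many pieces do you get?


Input string: 'amscj|zqxm|uf|rj'
Delimiter: '|'
Split result: 'amscj', 'zqxm', 'uf', 'rj'
Number of parts: 4


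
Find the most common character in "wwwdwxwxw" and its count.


Input: 'wwwdwxwxw'
Operation: tally each character
Counts: 'd':1, 'w':6, 'x':2
Maximum: 'w' appears 6 times


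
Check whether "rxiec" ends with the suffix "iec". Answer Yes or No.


Input string: 'rxiec'
Suffix to check: 'iec'
Last 3 characters of input: 'iec'
Match: True
Result: Yes


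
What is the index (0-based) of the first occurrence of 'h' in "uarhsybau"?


Input string: 'uarhsybau'
Target: 'h'
Scanning left to right: s[0]='u', s[1]='a', s[2]='r', s[3]='h'
First match at index: 3


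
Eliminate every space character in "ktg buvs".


Input string: 'ktg buvs'
Operation: remove all spaces
Words: 'ktg', 'buvs'
Join without spaces: ktgbuvs


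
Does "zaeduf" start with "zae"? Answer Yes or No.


Input string: 'zaeduf'
Prefix to check: 'zae'
First 3 characters of input: 'zae'
Match: True
Result: Yes


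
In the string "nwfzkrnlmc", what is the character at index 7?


Input string: 'nwfzkrnlmc'
Operation: get character at index 7
Index mapping: s[0]='n', s[1]='w', s[2]='f', s[3]='z', s[4]='k', s[5]='r', s[6]='n', s[7]='l'
Result: 'l'


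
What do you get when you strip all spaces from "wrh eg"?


Input string: 'wrh eg'
Operation: remove all spaces
Words: 'wrh', 'eg'
Join without spaces: wrheg


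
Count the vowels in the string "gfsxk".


Input string: 'gfsxk'
Operation: count vowels (a, e, i, o, u)
Scan: s[0]='g', s[1]='f', s[2]='s', s[3]='x', s[4]='k'
Vowels found: 0
Result: 0


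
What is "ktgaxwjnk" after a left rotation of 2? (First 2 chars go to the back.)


Input: 'ktgaxwjnk', shift = 2
Operation: split at index 2 and swap parts
Front part s[0:2] = 'kt'
Back part s[2:] = 'gaxwjnk'
Rotated = back + front = 'gaxwjnk' + 'kt'
Result: gaxwjnkkt


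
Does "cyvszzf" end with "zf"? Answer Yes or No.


Input string: 'cyvszzf'
Suffix to check: 'zf'
Last 2 characters of input: 'zf'
Match: True
Result: Yes


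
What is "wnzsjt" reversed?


Input string: 'wnzsjt'
Operation: reverse character order
Original order: 'w' -> 'n' -> 'z' -> 's' -> 'j' -> 't'
Reversed order: 't' -> 'j' -> 's' -> 'z' -> 'n' -> 'w'
Result: tjsznw


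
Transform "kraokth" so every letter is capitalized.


Input string: 'kraokth'
Operation: convert each letter to uppercase
Mapping: 'k'->'K', 'r'->'R', 'a'->'A', 'o'->'O', 'k'->'K', 't'->'T', 'h'->'H'
Result: KRAOKTH


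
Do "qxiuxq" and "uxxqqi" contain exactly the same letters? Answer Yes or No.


String 1: 'qxiuxq' -> sorted: 'iqquxx'
String 2: 'uxxqqi' -> sorted: 'iqquxx'
Compare sorted forms: 'iqquxx' == 'iqquxx'
Anagram: Yes


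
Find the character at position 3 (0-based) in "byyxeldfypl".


Input string: 'byyxeldfypl'
Operation: get character at index 3
Index mapping: s[0]='b', s[1]='y', s[2]='y', s[3]='x'
Result: 'x'


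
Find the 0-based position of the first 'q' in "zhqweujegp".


Input string: 'zhqweujegp'
Target: 'q'
Scanning left to right: s[0]='z', s[1]='h', s[2]='q'
First match at index: 2


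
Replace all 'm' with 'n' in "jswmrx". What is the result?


Input string: 'jswmrx'
Operation: replace 'm' with 'n'
Positions of 'm': 3
After replacement: jswnrx


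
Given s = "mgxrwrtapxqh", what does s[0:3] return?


Input string: 'mgxrwrtapxqh'
Operation: slice [0:3]
Extract characters: s[0]='m', s[1]='g', s[2]='x'
Result: mgx


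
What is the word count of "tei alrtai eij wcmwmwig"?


Input string: 'tei alrtai eij wcmwmwig'
Operation: split by spaces
Words found: 'tei', 'alrtai', 'eij', 'wcmwmwig'
Word count: 4


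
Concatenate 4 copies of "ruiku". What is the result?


Input string: 'ruiku'
Operation: repeat 4 times
Concatenation: 'ruiku' + 'ruiku' + 'ruiku' + 'ruiku'
Result: ruikuruikuruikuruiku


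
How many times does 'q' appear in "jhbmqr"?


Input string: 'jhbmqr'
Target character: 'q'
Scan each position: s[4]='q'
Matches found at indices: 4
Total: 1


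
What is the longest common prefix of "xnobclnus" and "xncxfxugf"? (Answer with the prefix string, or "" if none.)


String 1: 'xnobclnus'
String 2: 'xncxfxugf'
Compare position by position:
pos 0: 'x' vs 'x' match
pos 1: 'n' vs 'n' match
pos 2: 'o' vs 'c' differ -> stop
Longest common prefix: "xn" (length 2)


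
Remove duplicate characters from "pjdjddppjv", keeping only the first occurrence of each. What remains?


Input: 'pjdjddppjv'
Operation: keep first occurrence of each character
Scan: s[0]='p' new -> keep; s[1]='j' new -> keep; s[2]='d' new -> keep; s[3]='j' seen -> skip; s[4]='d' seen -> skip; s[5]='d' seen -> skip; s[6]='p' seen -> skip; s[7]='p' seen -> skip; s[8]='j' seen -> skip; s[9]='v' new -> keep
Result: pjdv


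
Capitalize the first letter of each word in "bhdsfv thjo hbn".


Input string: 'bhdsfv thjo hbn'
Operation: capitalize first letter of each word
Word transformations: 'bhdsfv'->'Bhdsfv', 'thjo'->'Thjo', 'hbn'->'Hbn'
Result: Bhdsfv Thjo Hbn


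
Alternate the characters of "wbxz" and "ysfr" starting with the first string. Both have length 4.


String 1: 'wbxz'
String 2: 'ysfr'
Operation: alternate characters
Pairs: 'w'+'y', 'b'+'s', 'x'+'f', 'z'+'r'
Result: wybsxfzr


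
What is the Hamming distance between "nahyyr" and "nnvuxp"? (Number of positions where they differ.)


String 1: 'nahyyr'
String 2: 'nnvuxp'
Compare each position: pos 0: 'n'=='n', pos 1: 'a'!='n', pos 2: 'h'!='v', pos 3: 'y'!='u', pos 4: 'y'!='x', pos 5: 'r'!='p'
Differing positions: 5
Hamming distance: 5
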